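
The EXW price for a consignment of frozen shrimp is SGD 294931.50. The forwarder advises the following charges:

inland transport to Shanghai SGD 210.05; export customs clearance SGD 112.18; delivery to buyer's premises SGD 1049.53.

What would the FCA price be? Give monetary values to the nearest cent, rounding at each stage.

FCA price: SGD 295253.73

Not relevant to the conversion: delivery — on the buyer under both terms; not part of either seller's price.
From EXW to FCA, the seller additionally bears: inland to port, export clearance.
FCA price = 294931.50 + 210.05 + 112.18 = 295253.73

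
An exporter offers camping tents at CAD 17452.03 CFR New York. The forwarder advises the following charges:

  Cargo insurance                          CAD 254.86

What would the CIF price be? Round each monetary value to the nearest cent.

CIF price: CAD 17706.89

From CFR to CIF, the seller additionally bears: insurance.
CIF price = 17452.03 + 254.86 = 17706.89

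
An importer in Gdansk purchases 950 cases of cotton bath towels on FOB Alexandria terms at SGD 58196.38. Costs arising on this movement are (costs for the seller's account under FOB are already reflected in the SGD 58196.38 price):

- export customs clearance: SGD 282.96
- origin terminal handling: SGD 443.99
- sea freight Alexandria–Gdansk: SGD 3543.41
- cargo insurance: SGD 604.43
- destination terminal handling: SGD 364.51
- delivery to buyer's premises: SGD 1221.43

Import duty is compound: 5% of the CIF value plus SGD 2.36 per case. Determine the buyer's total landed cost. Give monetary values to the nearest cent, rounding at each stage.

Total landed cost: SGD 69289.37

FOB: the seller bears costs until goods are on board at the origin port; the buyer bears freight, insurance and all costs thereafter.
Already in the invoice (seller's account under FOB): export clearance, origin terminal — exclude.
CIF value = FOB price + freight + insurance = 58196.38 + 3543.41 + 604.43 = 62344.22
Ad valorem component: 62344.22 × 5% = 3117.21
Specific component: 950 × 2.36 = 2242.00
Import duty = 3117.21 + 2242.00 = 5359.21
Buyer bears: freight 3543.41 + insurance 604.43 + destination terminal 364.51 + delivery 1221.43 + duty 5359.21 = 11092.99
Landed cost = invoice 58196.38 + 11092.99 = 69289.37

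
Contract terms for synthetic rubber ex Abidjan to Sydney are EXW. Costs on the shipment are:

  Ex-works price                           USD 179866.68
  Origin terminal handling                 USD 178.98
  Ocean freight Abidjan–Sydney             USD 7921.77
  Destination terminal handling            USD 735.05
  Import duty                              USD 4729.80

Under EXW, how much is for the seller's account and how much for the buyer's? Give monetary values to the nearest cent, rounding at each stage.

Seller: USD 179866.68; buyer: USD 13565.60

EXW: the seller makes goods available at their premises; the buyer bears all onward costs.
Seller's account: goods 179866.68 = 179866.68
Buyer's account: origin terminal 178.98 + freight 7921.77 + destination terminal 735.05 + duty 4729.80 = 13565.60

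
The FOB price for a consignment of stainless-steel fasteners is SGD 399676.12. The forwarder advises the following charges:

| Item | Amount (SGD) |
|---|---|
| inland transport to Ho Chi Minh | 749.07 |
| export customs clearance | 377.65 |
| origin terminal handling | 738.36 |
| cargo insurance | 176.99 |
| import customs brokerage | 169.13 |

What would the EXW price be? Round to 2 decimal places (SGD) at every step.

Not relevant to the conversion: brokerage, insurance — on the buyer under both terms; not part of either seller's price.
From FOB to EXW, the seller no longer bears: inland to port, export clearance, origin terminal.
EXW price = 399676.12 − 749.07 − 377.65 − 738.36 = 397811.04

EXW price: SGD 397811.04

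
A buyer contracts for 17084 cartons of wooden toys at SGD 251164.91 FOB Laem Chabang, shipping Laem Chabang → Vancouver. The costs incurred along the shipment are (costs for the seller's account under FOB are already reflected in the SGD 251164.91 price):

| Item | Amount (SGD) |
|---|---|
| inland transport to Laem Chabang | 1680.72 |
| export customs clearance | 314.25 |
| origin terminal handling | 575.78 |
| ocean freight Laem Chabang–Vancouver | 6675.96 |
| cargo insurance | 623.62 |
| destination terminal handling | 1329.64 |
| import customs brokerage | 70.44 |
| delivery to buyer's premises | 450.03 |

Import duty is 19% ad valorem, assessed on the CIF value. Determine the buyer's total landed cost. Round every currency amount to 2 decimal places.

FOB: the seller bears costs until goods are on board at the origin port; the buyer bears freight, insurance and all costs thereafter.
Already in the invoice (seller's account under FOB): inland to port, export clearance, origin terminal — exclude.
CIF value = FOB price + freight + insurance = 251164.91 + 6675.96 + 623.62 = 258464.49
Import duty = 258464.49 × 19% = 49108.25
Buyer bears: freight 6675.96 + insurance 623.62 + destination terminal 1329.64 + brokerage 70.44 + delivery 450.03 + duty 49108.25 = 58257.94
Landed cost = invoice 251164.91 + 58257.94 = 309422.85

Total landed cost: SGD 309422.85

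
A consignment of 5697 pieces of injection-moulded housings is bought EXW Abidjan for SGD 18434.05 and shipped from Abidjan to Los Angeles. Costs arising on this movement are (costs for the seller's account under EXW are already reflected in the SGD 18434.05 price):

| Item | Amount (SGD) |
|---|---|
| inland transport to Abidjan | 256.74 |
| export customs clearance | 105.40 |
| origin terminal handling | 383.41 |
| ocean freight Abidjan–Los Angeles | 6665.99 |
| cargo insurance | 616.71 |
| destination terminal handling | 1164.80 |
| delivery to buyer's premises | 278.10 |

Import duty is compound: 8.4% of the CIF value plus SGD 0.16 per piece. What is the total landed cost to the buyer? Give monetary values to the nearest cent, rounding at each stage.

EXW: the seller makes goods available at their premises; the buyer bears all onward costs.
CIF value = EXW price + inland to port + export clearance + origin terminal + freight + insurance = 18434.05 + 256.74 + 105.40 + 383.41 + 6665.99 + 616.71 = 26462.30
Ad valorem component: 26462.30 × 8.4% = 2222.83
Specific component: 5697 × 0.16 = 911.52
Import duty = 2222.83 + 911.52 = 3134.35
Buyer bears: inland to port 256.74 + export clearance 105.40 + origin terminal 383.41 + freight 6665.99 + insurance 616.71 + destination terminal 1164.80 + delivery 278.10 + duty 3134.35 = 12605.50
Landed cost = invoice 18434.05 + 12605.50 = 31039.55

Total landed cost: SGD 31039.55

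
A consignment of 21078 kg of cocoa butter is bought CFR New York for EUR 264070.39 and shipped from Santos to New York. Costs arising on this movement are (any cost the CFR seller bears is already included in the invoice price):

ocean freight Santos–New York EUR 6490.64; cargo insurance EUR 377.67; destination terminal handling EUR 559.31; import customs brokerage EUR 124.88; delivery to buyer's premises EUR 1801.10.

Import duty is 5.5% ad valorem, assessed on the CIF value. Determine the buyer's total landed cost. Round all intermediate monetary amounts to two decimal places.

CFR: the seller pays costs through ocean freight to the destination port, but not insurance.
Already in the invoice (seller's account under CFR): freight — exclude.
CIF value = CFR price + insurance = 264070.39 + 377.67 = 264448.06
Import duty = 264448.06 × 5.5% = 14544.64
Buyer bears: insurance 377.67 + destination terminal 559.31 + brokerage 124.88 + delivery 1801.10 + duty 14544.64 = 17407.60
Landed cost = invoice 264070.39 + 17407.60 = 281477.99

Total landed cost: EUR 281477.99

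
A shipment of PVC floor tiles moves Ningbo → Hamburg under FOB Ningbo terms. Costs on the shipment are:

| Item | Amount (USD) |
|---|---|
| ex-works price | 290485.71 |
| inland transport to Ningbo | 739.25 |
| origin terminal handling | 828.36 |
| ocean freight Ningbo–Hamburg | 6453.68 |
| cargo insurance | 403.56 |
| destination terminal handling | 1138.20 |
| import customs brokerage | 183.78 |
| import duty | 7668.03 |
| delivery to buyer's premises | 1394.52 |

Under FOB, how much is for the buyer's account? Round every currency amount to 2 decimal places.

Buyer's account: USD 17241.77

FOB: the seller bears costs until goods are on board at the origin port; the buyer bears freight, insurance and all costs thereafter.
Seller's account: goods 290485.71 + inland to port 739.25 + origin terminal 828.36 = 292053.32
Buyer's account: freight 6453.68 + insurance 403.56 + destination terminal 1138.20 + brokerage 183.78 + duty 7668.03 + delivery 1394.52 = 17241.77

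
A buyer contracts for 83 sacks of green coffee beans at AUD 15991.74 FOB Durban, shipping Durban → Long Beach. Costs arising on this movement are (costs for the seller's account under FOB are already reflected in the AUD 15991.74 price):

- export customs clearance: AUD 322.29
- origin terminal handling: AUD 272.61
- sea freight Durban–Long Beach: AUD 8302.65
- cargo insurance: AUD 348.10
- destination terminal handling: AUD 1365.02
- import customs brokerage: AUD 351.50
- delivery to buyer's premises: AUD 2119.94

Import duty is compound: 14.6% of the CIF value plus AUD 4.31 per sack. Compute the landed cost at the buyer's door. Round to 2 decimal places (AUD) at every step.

FOB: the seller bears costs until goods are on board at the origin port; the buyer bears freight, insurance and all costs thereafter.
Already in the invoice (seller's account under FOB): export clearance, origin terminal — exclude.
CIF value = FOB price + freight + insurance = 15991.74 + 8302.65 + 348.10 = 24642.49
Ad valorem component: 24642.49 × 14.6% = 3597.80
Specific component: 83 × 4.31 = 357.73
Import duty = 3597.80 + 357.73 = 3955.53
Buyer bears: freight 8302.65 + insurance 348.10 + destination terminal 1365.02 + brokerage 351.50 + delivery 2119.94 + duty 3955.53 = 16442.74
Landed cost = invoice 15991.74 + 16442.74 = 32434.48

Total landed cost: AUD 32434.48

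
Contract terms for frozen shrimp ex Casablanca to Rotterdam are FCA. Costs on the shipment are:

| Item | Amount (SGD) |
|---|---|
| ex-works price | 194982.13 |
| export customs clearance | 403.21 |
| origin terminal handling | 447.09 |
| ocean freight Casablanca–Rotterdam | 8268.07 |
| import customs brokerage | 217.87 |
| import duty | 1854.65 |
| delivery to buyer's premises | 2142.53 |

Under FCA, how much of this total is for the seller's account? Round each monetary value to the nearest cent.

FCA: the seller delivers export-cleared goods to the carrier; the buyer bears costs from that point.
Seller's account: goods 194982.13 + export clearance 403.21 = 195385.34
Buyer's account: origin terminal 447.09 + freight 8268.07 + brokerage 217.87 + duty 1854.65 + delivery 2142.53 = 12930.21

Seller's account: SGD 195385.34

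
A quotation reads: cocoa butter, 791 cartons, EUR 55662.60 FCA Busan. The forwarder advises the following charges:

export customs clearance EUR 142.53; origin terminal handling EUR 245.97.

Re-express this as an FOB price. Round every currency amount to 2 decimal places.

Not relevant to the conversion: export clearance — on the seller under both FCA and FOB; already in the FCA price and stays in the FOB price.
From FCA to FOB, the seller additionally bears: origin terminal.
FOB price = 55662.60 + 245.97 = 55908.57

FOB price: EUR 55908.57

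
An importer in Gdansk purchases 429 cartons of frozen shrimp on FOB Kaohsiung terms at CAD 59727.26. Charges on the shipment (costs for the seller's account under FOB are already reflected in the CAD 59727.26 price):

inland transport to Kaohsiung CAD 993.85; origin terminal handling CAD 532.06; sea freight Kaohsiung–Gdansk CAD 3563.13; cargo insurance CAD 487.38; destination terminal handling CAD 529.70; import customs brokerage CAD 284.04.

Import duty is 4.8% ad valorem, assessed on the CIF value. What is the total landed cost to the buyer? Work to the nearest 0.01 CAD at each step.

FOB: the seller bears costs until goods are on board at the origin port; the buyer bears freight, insurance and all costs thereafter.
Already in the invoice (seller's account under FOB): inland to port, origin terminal — exclude.
CIF value = FOB price + freight + insurance = 59727.26 + 3563.13 + 487.38 = 63777.77
Import duty = 63777.77 × 4.8% = 3061.33
Buyer bears: freight 3563.13 + insurance 487.38 + destination terminal 529.70 + brokerage 284.04 + duty 3061.33 = 7925.58
Landed cost = invoice 59727.26 + 7925.58 = 67652.84

Total landed cost: CAD 67652.84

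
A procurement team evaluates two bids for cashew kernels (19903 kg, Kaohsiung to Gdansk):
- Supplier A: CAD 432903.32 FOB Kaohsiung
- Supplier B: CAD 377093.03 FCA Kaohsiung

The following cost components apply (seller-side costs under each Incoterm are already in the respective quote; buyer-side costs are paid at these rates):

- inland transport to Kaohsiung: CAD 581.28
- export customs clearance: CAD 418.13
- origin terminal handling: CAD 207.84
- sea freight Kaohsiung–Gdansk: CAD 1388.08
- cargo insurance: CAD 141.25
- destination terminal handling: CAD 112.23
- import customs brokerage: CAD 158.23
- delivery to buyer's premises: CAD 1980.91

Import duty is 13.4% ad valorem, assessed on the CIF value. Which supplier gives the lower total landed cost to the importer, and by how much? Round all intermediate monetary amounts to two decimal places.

Supplier A (FOB):
CIF value = FOB price + freight + insurance = 432903.32 + 1388.08 + 141.25 = 434432.65
Import duty = 434432.65 × 13.4% = 58213.98
Buyer bears (A): 1388.08 + 141.25 + 112.23 + 158.23 + 1980.91 = 3780.70
Landed cost (A) = invoice 432903.32 + 3780.70 + duty 58213.98 = 494898.00
Supplier B (FCA):
CIF value = FCA price + origin terminal + freight + insurance = 377093.03 + 207.84 + 1388.08 + 141.25 = 378830.20
Import duty = 378830.20 × 13.4% = 50763.25
Buyer bears (B): 207.84 + 1388.08 + 141.25 + 112.23 + 158.23 + 1980.91 = 3988.54
Landed cost (B) = invoice 377093.03 + 3988.54 + duty 50763.25 = 431844.82
Difference = |494898.00 − 431844.82| = 63053.18

Supplier B is cheaper by CAD 63053.18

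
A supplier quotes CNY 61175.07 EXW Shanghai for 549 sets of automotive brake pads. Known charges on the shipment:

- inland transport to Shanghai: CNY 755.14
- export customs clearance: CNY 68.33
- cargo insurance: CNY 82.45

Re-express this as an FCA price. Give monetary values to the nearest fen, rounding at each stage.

Not relevant to the conversion: insurance — on the buyer under both terms; not part of either seller's price.
From EXW to FCA, the seller additionally bears: inland to port, export clearance.
FCA price = 61175.07 + 755.14 + 68.33 = 61998.54

FCA price: CNY 61998.54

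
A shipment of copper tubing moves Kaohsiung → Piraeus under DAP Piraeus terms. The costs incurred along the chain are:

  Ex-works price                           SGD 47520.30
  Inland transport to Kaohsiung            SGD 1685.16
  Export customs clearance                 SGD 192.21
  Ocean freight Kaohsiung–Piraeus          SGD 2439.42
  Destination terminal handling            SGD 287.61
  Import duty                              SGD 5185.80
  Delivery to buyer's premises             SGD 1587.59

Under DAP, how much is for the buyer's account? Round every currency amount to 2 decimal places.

DAP: the seller bears all costs to the named destination except import duty and clearance.
Seller's account: goods 47520.30 + inland to port 1685.16 + export clearance 192.21 + freight 2439.42 + destination terminal 287.61 + delivery 1587.59 = 53712.29
Buyer's account: duty 5185.80 = 5185.80

Buyer's account: SGD 5185.80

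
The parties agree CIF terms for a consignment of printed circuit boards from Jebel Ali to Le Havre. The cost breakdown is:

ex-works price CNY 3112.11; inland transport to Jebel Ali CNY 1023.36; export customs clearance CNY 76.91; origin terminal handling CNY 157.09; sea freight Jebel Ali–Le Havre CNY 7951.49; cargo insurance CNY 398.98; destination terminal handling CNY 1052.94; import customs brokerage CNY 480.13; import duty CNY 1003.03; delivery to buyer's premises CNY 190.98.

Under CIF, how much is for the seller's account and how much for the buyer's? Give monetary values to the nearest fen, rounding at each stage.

CIF: the seller pays costs through ocean freight and marine insurance to the destination port.
Seller's account: goods 3112.11 + inland to port 1023.36 + export clearance 76.91 + origin terminal 157.09 + freight 7951.49 + insurance 398.98 = 12719.94
Buyer's account: destination terminal 1052.94 + brokerage 480.13 + duty 1003.03 + delivery 190.98 = 2727.08

Seller: CNY 12719.94; buyer: CNY 2727.08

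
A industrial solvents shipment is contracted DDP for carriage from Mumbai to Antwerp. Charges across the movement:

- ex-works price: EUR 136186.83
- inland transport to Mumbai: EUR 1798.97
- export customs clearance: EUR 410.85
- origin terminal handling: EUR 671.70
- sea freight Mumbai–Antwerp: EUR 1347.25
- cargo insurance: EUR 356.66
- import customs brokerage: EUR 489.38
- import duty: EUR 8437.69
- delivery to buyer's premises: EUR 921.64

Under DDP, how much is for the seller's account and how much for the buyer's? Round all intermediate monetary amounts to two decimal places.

Seller: EUR 150620.97; buyer: EUR 0.00

DDP: the seller bears all costs including import duty.
Seller's account: goods 136186.83 + inland to port 1798.97 + export clearance 410.85 + origin terminal 671.70 + freight 1347.25 + insurance 356.66 + brokerage 489.38 + duty 8437.69 + delivery 921.64 = 150620.97
Buyer's account: 0.00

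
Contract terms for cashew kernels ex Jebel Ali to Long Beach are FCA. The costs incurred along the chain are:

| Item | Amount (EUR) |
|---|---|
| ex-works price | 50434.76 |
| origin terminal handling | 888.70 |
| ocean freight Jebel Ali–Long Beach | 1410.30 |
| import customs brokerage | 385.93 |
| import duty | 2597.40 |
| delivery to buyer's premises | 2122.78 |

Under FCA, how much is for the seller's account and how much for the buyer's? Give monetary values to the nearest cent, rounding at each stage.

Seller: EUR 50434.76; buyer: EUR 7405.11

FCA: the seller delivers export-cleared goods to the carrier; the buyer bears costs from that point.
Seller's account: goods 50434.76 = 50434.76
Buyer's account: origin terminal 888.70 + freight 1410.30 + brokerage 385.93 + duty 2597.40 + delivery 2122.78 = 7405.11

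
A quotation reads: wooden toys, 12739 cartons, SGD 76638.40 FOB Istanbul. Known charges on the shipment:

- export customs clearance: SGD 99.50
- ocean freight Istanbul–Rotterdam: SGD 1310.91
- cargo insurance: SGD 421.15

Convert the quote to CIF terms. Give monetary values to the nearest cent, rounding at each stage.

Not relevant to the conversion: export clearance — on the seller under both FOB and CIF; already in the FOB price and stays in the CIF price.
From FOB to CIF, the seller additionally bears: freight, insurance.
CIF price = 76638.40 + 1310.91 + 421.15 = 78370.46

CIF price: SGD 78370.46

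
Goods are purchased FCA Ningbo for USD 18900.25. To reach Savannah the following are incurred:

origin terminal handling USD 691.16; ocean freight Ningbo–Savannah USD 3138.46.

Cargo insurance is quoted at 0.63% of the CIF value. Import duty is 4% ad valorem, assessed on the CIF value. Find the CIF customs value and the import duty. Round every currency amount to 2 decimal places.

Let C be the CIF value. C = FCA price + pre-shipment costs + freight + 0.63% × C
C − 0.63% × C = 18900.25 + 691.16 + 3138.46
0.9937 × C = 22729.87
C = 22729.87 / 0.9937 = 22873.98
Insurance premium = 0.63% × 22873.98 = 144.11
Import duty = 22873.98 × 4% = 914.96

CIF value: USD 22873.98; import duty: USD 914.96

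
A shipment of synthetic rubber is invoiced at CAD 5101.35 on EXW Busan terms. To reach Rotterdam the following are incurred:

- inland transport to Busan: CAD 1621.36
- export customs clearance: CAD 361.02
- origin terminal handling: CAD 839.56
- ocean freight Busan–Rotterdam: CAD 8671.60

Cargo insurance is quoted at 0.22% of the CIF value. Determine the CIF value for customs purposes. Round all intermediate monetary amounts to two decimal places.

Let C be the CIF value. C = EXW price + pre-shipment costs + freight + 0.22% × C
C − 0.22% × C = 5101.35 + 1621.36 + 361.02 + 839.56 + 8671.60
0.9978 × C = 16594.89
C = 16594.89 / 0.9978 = 16631.48
Insurance premium = 0.22% × 16631.48 = 36.59

CIF value: CAD 16631.48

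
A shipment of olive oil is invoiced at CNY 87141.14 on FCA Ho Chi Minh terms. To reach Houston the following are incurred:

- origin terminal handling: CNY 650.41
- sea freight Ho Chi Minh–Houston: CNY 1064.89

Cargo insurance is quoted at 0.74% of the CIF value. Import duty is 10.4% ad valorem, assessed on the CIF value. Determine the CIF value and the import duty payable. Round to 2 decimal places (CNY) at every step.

CIF value: CNY 89518.88; import duty: CNY 9309.96

Let C be the CIF value. C = FCA price + pre-shipment costs + freight + 0.74% × C
C − 0.74% × C = 87141.14 + 650.41 + 1064.89
0.9926 × C = 88856.44
C = 88856.44 / 0.9926 = 89518.88
Insurance premium = 0.74% × 89518.88 = 662.44
Import duty = 89518.88 × 10.4% = 9309.96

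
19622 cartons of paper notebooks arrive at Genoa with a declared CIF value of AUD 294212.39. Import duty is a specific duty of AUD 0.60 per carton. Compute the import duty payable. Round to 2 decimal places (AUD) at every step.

Import duty: AUD 11773.20

Import duty = 19622 × 0.60 = 11773.20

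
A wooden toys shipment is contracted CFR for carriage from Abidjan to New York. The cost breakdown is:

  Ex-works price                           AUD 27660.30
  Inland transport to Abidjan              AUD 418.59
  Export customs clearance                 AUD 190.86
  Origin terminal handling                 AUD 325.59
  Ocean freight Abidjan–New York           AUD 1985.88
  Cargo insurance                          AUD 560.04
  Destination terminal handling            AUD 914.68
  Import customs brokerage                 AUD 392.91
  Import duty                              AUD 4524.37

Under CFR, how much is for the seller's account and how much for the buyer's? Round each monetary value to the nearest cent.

CFR: the seller pays costs through ocean freight to the destination port, but not insurance.
Seller's account: goods 27660.30 + inland to port 418.59 + export clearance 190.86 + origin terminal 325.59 + freight 1985.88 = 30581.22
Buyer's account: insurance 560.04 + destination terminal 914.68 + brokerage 392.91 + duty 4524.37 = 6392.00

Seller: AUD 30581.22; buyer: AUD 6392.00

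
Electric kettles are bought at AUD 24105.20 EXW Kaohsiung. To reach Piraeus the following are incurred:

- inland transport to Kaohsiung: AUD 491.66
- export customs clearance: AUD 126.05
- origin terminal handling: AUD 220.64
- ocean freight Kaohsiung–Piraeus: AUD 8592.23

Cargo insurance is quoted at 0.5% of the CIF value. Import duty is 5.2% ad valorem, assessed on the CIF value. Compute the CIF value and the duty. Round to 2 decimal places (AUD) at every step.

CIF value: AUD 33704.30; import duty: AUD 1752.62

Let C be the CIF value. C = EXW price + pre-shipment costs + freight + 0.5% × C
C − 0.5% × C = 24105.20 + 491.66 + 126.05 + 220.64 + 8592.23
0.995 × C = 33535.78
C = 33535.78 / 0.995 = 33704.30
Insurance premium = 0.5% × 33704.30 = 168.52
Import duty = 33704.30 × 5.2% = 1752.62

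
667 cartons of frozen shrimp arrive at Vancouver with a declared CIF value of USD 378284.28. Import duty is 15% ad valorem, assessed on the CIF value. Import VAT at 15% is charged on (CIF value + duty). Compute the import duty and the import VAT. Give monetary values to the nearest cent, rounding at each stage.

Import duty: USD 56742.64; import VAT: USD 65254.04

Import duty = 378284.28 × 15% = 56742.64
VAT base = CIF + duty = 378284.28 + 56742.64 = 435026.92
Import VAT = 435026.92 × 15% = 65254.04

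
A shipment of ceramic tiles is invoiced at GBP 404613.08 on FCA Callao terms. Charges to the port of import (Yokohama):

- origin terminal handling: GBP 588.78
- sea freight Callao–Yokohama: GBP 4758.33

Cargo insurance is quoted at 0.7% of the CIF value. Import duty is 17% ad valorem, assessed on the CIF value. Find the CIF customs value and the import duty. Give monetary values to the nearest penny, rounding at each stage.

CIF value: GBP 412850.14; import duty: GBP 70184.52

Let C be the CIF value. C = FCA price + pre-shipment costs + freight + 0.7% × C
C − 0.7% × C = 404613.08 + 588.78 + 4758.33
0.993 × C = 409960.19
C = 409960.19 / 0.993 = 412850.14
Insurance premium = 0.7% × 412850.14 = 2889.95
Import duty = 412850.14 × 17% = 70184.52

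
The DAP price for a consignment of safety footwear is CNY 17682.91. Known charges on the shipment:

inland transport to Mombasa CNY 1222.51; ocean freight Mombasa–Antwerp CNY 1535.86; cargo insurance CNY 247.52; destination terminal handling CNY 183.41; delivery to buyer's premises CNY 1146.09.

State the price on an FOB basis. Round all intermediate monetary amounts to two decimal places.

FOB price: CNY 14570.03

Not relevant to the conversion: inland to port — on the seller under both DAP and FOB; already in the DAP price and stays in the FOB price.
From DAP to FOB, the seller no longer bears: freight, insurance, destination terminal, delivery.
FOB price = 17682.91 − 1535.86 − 247.52 − 183.41 − 1146.09 = 14570.03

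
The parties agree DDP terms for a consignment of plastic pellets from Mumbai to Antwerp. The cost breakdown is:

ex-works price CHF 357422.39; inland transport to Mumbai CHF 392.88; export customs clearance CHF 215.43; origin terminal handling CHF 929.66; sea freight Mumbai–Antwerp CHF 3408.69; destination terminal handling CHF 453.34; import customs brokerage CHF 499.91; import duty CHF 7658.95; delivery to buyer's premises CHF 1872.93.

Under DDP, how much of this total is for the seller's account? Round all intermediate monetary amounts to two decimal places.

Seller's account: CHF 372854.18

DDP: the seller bears all costs including import duty.
Seller's account: goods 357422.39 + inland to port 392.88 + export clearance 215.43 + origin terminal 929.66 + freight 3408.69 + destination terminal 453.34 + brokerage 499.91 + duty 7658.95 + delivery 1872.93 = 372854.18
Buyer's account: 0.00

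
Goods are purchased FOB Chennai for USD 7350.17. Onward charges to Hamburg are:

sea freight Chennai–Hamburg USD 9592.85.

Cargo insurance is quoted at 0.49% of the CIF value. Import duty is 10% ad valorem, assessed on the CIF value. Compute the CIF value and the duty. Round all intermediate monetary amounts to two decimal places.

Let C be the CIF value. C = FOB price + freight + 0.49% × C
C − 0.49% × C = 7350.17 + 9592.85
0.9951 × C = 16943.02
C = 16943.02 / 0.9951 = 17026.45
Insurance premium = 0.49% × 17026.45 = 83.43
Import duty = 17026.45 × 10% = 1702.65

CIF value: USD 17026.45; import duty: USD 1702.65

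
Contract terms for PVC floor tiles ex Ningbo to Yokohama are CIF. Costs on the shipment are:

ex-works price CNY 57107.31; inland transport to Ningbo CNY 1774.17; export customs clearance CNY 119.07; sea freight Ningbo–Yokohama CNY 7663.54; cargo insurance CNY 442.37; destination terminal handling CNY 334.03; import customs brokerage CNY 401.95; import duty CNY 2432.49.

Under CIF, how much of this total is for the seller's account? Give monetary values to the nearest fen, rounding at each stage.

Seller's account: CNY 67106.46

CIF: the seller pays costs through ocean freight and marine insurance to the destination port.
Seller's account: goods 57107.31 + inland to port 1774.17 + export clearance 119.07 + freight 7663.54 + insurance 442.37 = 67106.46
Buyer's account: destination terminal 334.03 + brokerage 401.95 + duty 2432.49 = 3168.47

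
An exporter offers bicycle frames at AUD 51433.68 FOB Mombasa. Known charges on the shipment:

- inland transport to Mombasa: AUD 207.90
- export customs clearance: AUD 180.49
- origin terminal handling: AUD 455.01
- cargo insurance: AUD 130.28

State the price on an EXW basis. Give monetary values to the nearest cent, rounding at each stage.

EXW price: AUD 50590.28

Not relevant to the conversion: insurance — on the buyer under both terms; not part of either seller's price.
From FOB to EXW, the seller no longer bears: inland to port, export clearance, origin terminal.
EXW price = 51433.68 − 207.90 − 180.49 − 455.01 = 50590.28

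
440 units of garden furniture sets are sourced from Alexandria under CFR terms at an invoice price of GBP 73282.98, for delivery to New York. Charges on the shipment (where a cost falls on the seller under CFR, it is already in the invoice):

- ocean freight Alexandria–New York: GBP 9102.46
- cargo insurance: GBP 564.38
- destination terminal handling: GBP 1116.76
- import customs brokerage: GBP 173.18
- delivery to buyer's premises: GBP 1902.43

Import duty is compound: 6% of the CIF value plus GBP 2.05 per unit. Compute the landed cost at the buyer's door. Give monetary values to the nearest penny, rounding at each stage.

Total landed cost: GBP 82372.57

CFR: the seller pays costs through ocean freight to the destination port, but not insurance.
Already in the invoice (seller's account under CFR): freight — exclude.
CIF value = CFR price + insurance = 73282.98 + 564.38 = 73847.36
Ad valorem component: 73847.36 × 6% = 4430.84
Specific component: 440 × 2.05 = 902.00
Import duty = 4430.84 + 902.00 = 5332.84
Buyer bears: insurance 564.38 + destination terminal 1116.76 + brokerage 173.18 + delivery 1902.43 + duty 5332.84 = 9089.59
Landed cost = invoice 73282.98 + 9089.59 = 82372.57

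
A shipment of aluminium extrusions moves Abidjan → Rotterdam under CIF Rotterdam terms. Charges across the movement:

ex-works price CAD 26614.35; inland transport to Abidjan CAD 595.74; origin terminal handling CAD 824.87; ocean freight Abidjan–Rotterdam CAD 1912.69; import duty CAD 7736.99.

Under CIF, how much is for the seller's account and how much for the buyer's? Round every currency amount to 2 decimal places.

CIF: the seller pays costs through ocean freight and marine insurance to the destination port.
Seller's account: goods 26614.35 + inland to port 595.74 + origin terminal 824.87 + freight 1912.69 = 29947.65
Buyer's account: duty 7736.99 = 7736.99

Seller: CAD 29947.65; buyer: CAD 7736.99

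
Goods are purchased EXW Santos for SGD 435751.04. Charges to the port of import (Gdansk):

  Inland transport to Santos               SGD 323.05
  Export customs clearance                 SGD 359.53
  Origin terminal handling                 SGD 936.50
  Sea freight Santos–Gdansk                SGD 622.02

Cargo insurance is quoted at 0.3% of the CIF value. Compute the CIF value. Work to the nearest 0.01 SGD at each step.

Let C be the CIF value. C = EXW price + pre-shipment costs + freight + 0.3% × C
C − 0.3% × C = 435751.04 + 323.05 + 359.53 + 936.50 + 622.02
0.997 × C = 437992.14
C = 437992.14 / 0.997 = 439310.07
Insurance premium = 0.3% × 439310.07 = 1317.93

CIF value: SGD 439310.07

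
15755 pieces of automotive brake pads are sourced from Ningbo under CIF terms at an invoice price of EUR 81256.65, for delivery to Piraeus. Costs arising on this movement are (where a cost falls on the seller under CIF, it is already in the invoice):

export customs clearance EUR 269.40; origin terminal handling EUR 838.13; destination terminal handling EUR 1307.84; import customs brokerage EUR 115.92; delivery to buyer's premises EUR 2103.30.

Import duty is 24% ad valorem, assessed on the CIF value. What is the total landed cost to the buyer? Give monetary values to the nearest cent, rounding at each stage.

CIF: the seller pays costs through ocean freight and marine insurance to the destination port.
Already in the invoice (seller's account under CIF): export clearance, origin terminal — exclude.
The CIF price already equals the CIF value: 81256.65
Import duty = 81256.65 × 24% = 19501.60
Buyer bears: destination terminal 1307.84 + brokerage 115.92 + delivery 2103.30 + duty 19501.60 = 23028.66
Landed cost = invoice 81256.65 + 23028.66 = 104285.31

Total landed cost: EUR 104285.31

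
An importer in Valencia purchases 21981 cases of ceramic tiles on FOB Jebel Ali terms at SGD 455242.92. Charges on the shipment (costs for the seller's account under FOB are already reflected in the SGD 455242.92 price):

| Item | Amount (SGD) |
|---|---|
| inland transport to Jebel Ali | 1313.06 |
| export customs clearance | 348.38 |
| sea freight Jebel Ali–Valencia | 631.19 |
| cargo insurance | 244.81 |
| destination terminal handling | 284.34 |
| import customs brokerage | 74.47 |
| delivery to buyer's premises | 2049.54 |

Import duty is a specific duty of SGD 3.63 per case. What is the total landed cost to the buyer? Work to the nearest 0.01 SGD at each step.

Total landed cost: SGD 538318.30

FOB: the seller bears costs until goods are on board at the origin port; the buyer bears freight, insurance and all costs thereafter.
Already in the invoice (seller's account under FOB): inland to port, export clearance — exclude.
CIF value = FOB price + freight + insurance = 455242.92 + 631.19 + 244.81 = 456118.92
Import duty = 21981 × 3.63 = 79791.03
Buyer bears: freight 631.19 + insurance 244.81 + destination terminal 284.34 + brokerage 74.47 + delivery 2049.54 + duty 79791.03 = 83075.38
Landed cost = invoice 455242.92 + 83075.38 = 538318.30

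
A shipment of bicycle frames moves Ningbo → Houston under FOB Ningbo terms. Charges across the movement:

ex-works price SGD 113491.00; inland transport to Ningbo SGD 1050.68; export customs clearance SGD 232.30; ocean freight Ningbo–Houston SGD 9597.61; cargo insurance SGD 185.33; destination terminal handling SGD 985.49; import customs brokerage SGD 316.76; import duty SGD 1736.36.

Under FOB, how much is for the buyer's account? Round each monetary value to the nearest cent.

FOB: the seller bears costs until goods are on board at the origin port; the buyer bears freight, insurance and all costs thereafter.
Seller's account: goods 113491.00 + inland to port 1050.68 + export clearance 232.30 = 114773.98
Buyer's account: freight 9597.61 + insurance 185.33 + destination terminal 985.49 + brokerage 316.76 + duty 1736.36 = 12821.55

Buyer's account: SGD 12821.55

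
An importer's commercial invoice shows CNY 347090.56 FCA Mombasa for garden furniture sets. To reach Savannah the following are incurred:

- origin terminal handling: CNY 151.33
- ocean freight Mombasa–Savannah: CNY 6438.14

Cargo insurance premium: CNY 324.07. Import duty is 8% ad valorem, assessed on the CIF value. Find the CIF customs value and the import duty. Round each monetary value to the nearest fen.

CIF = FCA price + pre-shipment costs + freight + insurance
CIF = 347090.56 + 151.33 + 6438.14 + 324.07 = 354004.10
Import duty = 354004.10 × 8% = 28320.33

CIF value: CNY 354004.10; import duty: CNY 28320.33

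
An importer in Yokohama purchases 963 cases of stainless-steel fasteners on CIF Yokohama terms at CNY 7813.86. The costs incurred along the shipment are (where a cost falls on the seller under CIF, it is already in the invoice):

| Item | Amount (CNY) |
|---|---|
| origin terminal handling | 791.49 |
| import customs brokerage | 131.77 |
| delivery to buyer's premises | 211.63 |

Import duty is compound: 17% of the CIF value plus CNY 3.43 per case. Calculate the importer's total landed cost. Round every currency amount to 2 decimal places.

Total landed cost: CNY 12788.71

CIF: the seller pays costs through ocean freight and marine insurance to the destination port.
Already in the invoice (seller's account under CIF): origin terminal — exclude.
The CIF price already equals the CIF value: 7813.86
Ad valorem component: 7813.86 × 17% = 1328.36
Specific component: 963 × 3.43 = 3303.09
Import duty = 1328.36 + 3303.09 = 4631.45
Buyer bears: brokerage 131.77 + delivery 211.63 + duty 4631.45 = 4974.85
Landed cost = invoice 7813.86 + 4974.85 = 12788.71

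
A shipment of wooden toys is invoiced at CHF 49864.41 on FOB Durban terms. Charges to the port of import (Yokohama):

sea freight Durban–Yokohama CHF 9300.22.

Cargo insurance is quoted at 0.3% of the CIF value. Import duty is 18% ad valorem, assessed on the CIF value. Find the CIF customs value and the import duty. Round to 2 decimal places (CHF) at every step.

Let C be the CIF value. C = FOB price + freight + 0.3% × C
C − 0.3% × C = 49864.41 + 9300.22
0.997 × C = 59164.63
C = 59164.63 / 0.997 = 59342.66
Insurance premium = 0.3% × 59342.66 = 178.03
Import duty = 59342.66 × 18% = 10681.68

CIF value: CHF 59342.66; import duty: CHF 10681.68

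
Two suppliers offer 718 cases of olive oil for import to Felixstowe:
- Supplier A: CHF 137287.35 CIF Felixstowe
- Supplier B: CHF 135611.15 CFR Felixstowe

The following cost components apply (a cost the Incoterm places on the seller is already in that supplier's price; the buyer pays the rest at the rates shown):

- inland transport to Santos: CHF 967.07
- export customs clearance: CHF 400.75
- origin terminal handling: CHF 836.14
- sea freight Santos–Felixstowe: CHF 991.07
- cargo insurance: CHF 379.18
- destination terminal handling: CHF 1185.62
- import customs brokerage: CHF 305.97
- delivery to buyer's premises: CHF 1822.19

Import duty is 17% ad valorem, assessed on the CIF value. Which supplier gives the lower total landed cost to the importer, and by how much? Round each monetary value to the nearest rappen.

Supplier B is cheaper by CHF 1517.51

Supplier A (CIF):
The CIF price already equals the CIF value: 137287.35
Import duty = 137287.35 × 17% = 23338.85
Buyer bears (A): 1185.62 + 305.97 + 1822.19 = 3313.78
Landed cost (A) = invoice 137287.35 + 3313.78 + duty 23338.85 = 163939.98
Supplier B (CFR):
CIF value = CFR price + insurance = 135611.15 + 379.18 = 135990.33
Import duty = 135990.33 × 17% = 23118.36
Buyer bears (B): 379.18 + 1185.62 + 305.97 + 1822.19 = 3692.96
Landed cost (B) = invoice 135611.15 + 3692.96 + duty 23118.36 = 162422.47
Difference = |163939.98 − 162422.47| = 1517.51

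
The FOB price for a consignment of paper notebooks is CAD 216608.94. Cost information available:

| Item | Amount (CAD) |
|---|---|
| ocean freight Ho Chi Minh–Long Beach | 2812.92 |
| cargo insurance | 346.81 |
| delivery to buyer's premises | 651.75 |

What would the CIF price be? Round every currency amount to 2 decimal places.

CIF price: CAD 219768.67

Not relevant to the conversion: delivery — on the buyer under both terms; not part of either seller's price.
From FOB to CIF, the seller additionally bears: freight, insurance.
CIF price = 216608.94 + 2812.92 + 346.81 = 219768.67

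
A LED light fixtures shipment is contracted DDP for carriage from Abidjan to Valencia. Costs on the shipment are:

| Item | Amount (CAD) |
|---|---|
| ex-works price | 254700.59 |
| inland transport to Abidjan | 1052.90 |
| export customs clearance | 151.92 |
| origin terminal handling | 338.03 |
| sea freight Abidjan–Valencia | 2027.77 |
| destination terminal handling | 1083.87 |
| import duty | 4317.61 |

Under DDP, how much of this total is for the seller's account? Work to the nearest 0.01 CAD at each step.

DDP: the seller bears all costs including import duty.
Seller's account: goods 254700.59 + inland to port 1052.90 + export clearance 151.92 + origin terminal 338.03 + freight 2027.77 + destination terminal 1083.87 + duty 4317.61 = 263672.69
Buyer's account: 0.00

Seller's account: CAD 263672.69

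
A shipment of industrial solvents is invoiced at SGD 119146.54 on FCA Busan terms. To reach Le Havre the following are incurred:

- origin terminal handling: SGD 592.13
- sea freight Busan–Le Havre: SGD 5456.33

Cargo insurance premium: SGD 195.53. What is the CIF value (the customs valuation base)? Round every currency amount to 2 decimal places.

CIF = FCA price + pre-shipment costs + freight + insurance
CIF = 119146.54 + 592.13 + 5456.33 + 195.53 = 125390.53

CIF value: SGD 125390.53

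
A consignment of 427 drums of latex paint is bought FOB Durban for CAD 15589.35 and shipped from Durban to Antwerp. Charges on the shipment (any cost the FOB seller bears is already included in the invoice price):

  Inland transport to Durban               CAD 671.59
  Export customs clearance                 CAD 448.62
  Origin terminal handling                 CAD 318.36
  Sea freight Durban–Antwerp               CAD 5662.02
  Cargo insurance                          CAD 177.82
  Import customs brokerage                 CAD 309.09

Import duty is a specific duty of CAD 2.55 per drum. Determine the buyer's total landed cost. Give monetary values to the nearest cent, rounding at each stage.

FOB: the seller bears costs until goods are on board at the origin port; the buyer bears freight, insurance and all costs thereafter.
Already in the invoice (seller's account under FOB): inland to port, export clearance, origin terminal — exclude.
CIF value = FOB price + freight + insurance = 15589.35 + 5662.02 + 177.82 = 21429.19
Import duty = 427 × 2.55 = 1088.85
Buyer bears: freight 5662.02 + insurance 177.82 + brokerage 309.09 + duty 1088.85 = 7237.78
Landed cost = invoice 15589.35 + 7237.78 = 22827.13

Total landed cost: CAD 22827.13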